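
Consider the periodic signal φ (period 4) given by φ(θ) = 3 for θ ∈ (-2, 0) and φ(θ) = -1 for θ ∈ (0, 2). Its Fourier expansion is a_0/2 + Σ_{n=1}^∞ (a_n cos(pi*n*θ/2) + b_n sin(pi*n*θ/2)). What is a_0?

2

a_0 = 1/2 ∫_{-2}^{2} φ(θ) dθ = 1/2 · (4) = 2.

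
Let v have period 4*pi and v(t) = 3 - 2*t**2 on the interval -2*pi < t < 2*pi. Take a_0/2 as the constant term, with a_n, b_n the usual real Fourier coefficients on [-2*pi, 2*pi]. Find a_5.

32/25

a_5 = (1/(2*pi)) ∫_{-2*pi}^{2*pi} v(t) cos(5*t/2) dt.
v is even and cos(5*t/2) is even, so the integrand is even and a_5 = 1/pi ∫_0^{2*pi} v(t) cos(5*t/2) dt.
Integrating by parts twice (tabular method), an antiderivative of (3 - 2*t**2) cos(5*t/2) is -4*t**2*sin(5*t/2)/5 - 16*t*cos(5*t/2)/25 + 182*sin(5*t/2)/125; evaluating from 0 to 2*pi: ∫_{0}^{2*pi} (3 - 2*t**2) cos(5*t/2) dt = (32*pi/25) - (0) = 32*pi/25.
Hence a_5 = (1/pi)·(32*pi/25) = 32/25.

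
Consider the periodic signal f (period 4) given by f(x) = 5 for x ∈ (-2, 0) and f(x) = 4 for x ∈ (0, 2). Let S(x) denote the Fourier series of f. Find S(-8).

x = -8 differs from x = 0 by -2 full period(s), and the series is 4-periodic.
At x = 0 the one-sided limits are f(0^-) = 5 and f(0^+) = 4.
By Dirichlet's theorem the series converges to their average, [(5) + (4)]/2 = 9/2.

9/2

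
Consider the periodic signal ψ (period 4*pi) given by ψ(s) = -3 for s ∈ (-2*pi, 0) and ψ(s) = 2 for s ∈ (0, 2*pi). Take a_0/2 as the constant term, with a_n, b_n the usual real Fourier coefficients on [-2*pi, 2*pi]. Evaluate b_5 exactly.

2/pi

b_5 = (1/(2*pi)) ∫_{-2*pi}^{2*pi} ψ(s) sin(5*s/2) ds.
Split the integral at the breakpoints.
Directly, an antiderivative of (-3) sin(5*s/2) is 6*cos(5*s/2)/5; evaluating from -2*pi to 0: ∫_{-2*pi}^{0} (-3) sin(5*s/2) ds = (6/5) - (-6/5) = 12/5.
Directly, an antiderivative of (2) sin(5*s/2) is -4*cos(5*s/2)/5; evaluating from 0 to 2*pi: ∫_{0}^{2*pi} (2) sin(5*s/2) ds = (4/5) - (-4/5) = 8/5.
Summing the pieces and multiplying by (1/(2*pi)) gives b_5 = 2/pi.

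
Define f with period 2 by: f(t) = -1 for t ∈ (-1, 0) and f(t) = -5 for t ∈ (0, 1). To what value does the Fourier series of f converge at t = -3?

t = -3 differs from t = 1 by -2 full period(s), and the series is 2-periodic.
At t = 1 the one-sided limits are f(1^-) = -5 and f(1^+) = -1.
By Dirichlet's theorem the series converges to their average, [(-5) + (-1)]/2 = -3.

-3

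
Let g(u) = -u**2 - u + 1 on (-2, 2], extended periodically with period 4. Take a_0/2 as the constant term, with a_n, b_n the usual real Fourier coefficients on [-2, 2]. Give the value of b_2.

b_2 = 1/2 ∫_{-2}^{2} g(u) sin(pi*u) du.
Integrating by parts twice (tabular method), an antiderivative of (-u**2 - u + 1) sin(pi*u) is u**2*cos(pi*u)/pi - 2*u*sin(pi*u)/pi**2 + u*cos(pi*u)/pi - sin(pi*u)/pi**2 - cos(pi*u)/pi - 2*cos(pi*u)/pi**3; evaluating from -2 to 2: ∫_{-2}^{2} (-u**2 - u + 1) sin(pi*u) du = (-2/pi**3 + 5/pi) - ((-2 + pi**2)/pi**3) = 4/pi.
Hence b_2 = (1/2)·(4/pi) = 2/pi.

2/pi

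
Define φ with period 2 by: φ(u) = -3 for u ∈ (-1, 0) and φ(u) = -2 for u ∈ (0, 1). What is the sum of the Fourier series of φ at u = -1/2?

φ is continuous at u = -1/2 with value -3, so the series converges to -3 there.

-3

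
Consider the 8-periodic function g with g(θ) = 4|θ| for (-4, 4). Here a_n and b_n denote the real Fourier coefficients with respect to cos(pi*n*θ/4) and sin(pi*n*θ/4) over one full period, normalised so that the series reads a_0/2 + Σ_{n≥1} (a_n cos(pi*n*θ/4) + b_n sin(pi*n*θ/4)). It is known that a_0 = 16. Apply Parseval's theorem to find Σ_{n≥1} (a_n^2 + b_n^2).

Parseval: a_0^2/2 + Σ_{n≥1} (a_n^2+b_n^2) = 1/4 ∫_{-4}^{4} g(θ)^2 dθ = 512/3.
Subtract a_0^2/2 = 128: Σ (a_n^2+b_n^2) = 128/3.

128/3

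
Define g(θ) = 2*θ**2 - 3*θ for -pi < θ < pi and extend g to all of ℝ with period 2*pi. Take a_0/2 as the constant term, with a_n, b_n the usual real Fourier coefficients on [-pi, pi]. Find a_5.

a_5 = 1/pi ∫_{-pi}^{pi} g(θ) cos(5*θ) dθ.
Integrating by parts twice (tabular method), an antiderivative of (2*θ**2 - 3*θ) cos(5*θ) is 2*θ**2*sin(5*θ)/5 - 3*θ*sin(5*θ)/5 + 4*θ*cos(5*θ)/25 - 4*sin(5*θ)/125 - 3*cos(5*θ)/25; evaluating from -pi to pi: ∫_{-pi}^{pi} (2*θ**2 - 3*θ) cos(5*θ) dθ = (3/25 - 4*pi/25) - (3/25 + 4*pi/25) = -8*pi/25.
Hence a_5 = (1/pi)·(-8*pi/25) = -8/25.

-8/25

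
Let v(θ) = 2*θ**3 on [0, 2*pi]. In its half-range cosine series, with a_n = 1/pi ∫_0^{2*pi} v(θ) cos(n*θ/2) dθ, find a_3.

32*(4 - 9*pi**2)/(27*pi)

a_3 = 1/pi ∫_0^{2*pi} (2*θ**3) cos(3*θ/2) dθ.
Integrating by parts three times (tabular method), an antiderivative of (2*θ**3) cos(3*θ/2) is 4*θ**3*sin(3*θ/2)/3 + 8*θ**2*cos(3*θ/2)/3 - 32*θ*sin(3*θ/2)/9 - 64*cos(3*θ/2)/27; evaluating from 0 to 2*pi: ∫_{0}^{2*pi} (2*θ**3) cos(3*θ/2) dθ = (64/27 - 32*pi**2/3) - (-64/27) = 128/27 - 32*pi**2/3.
Hence a_3 = (1/pi)·(128/27 - 32*pi**2/3) = 32*(4 - 9*pi**2)/(27*pi).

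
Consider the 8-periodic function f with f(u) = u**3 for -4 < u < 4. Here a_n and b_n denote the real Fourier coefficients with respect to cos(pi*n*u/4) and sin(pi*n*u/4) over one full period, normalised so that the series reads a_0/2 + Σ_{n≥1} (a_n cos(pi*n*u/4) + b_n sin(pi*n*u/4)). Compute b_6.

b_6 = 1/4 ∫_{-4}^{4} f(u) sin(3*pi*u/2) du.
f is odd and sin(3*pi*u/2) is odd, so the integrand is even and b_6 = 1/2 ∫_0^{4} f(u) sin(3*pi*u/2) du.
Integrating by parts three times (tabular method), an antiderivative of (u**3) sin(3*pi*u/2) is -2*u**3*cos(3*pi*u/2)/(3*pi) + 4*u**2*sin(3*pi*u/2)/(3*pi**2) + 16*u*cos(3*pi*u/2)/(9*pi**3) - 32*sin(3*pi*u/2)/(27*pi**4); evaluating from 0 to 4: ∫_{0}^{4} (u**3) sin(3*pi*u/2) du = (64*(1 - 6*pi**2)/(9*pi**3)) - (0) = 64*(1 - 6*pi**2)/(9*pi**3).
Hence b_6 = (1/2)·(64*(1 - 6*pi**2)/(9*pi**3)) = 32*(1 - 6*pi**2)/(9*pi**3).

32*(1 - 6*pi**2)/(9*pi**3)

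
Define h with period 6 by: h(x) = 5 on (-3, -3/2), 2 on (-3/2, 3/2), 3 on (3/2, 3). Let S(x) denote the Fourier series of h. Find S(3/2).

5/2

At x = 3/2 the one-sided limits are h(3/2^-) = 2 and h(3/2^+) = 3.
By Dirichlet's theorem the series converges to their average, [(2) + (3)]/2 = 5/2.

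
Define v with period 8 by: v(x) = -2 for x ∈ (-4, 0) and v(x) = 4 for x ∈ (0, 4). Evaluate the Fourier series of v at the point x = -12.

1

x = -12 differs from x = -4 by -1 full period(s), and the series is 8-periodic.
At x = -4 the one-sided limits are v(-4^-) = 4 and v(-4^+) = -2.
By Dirichlet's theorem the series converges to their average, [(4) + (-2)]/2 = 1.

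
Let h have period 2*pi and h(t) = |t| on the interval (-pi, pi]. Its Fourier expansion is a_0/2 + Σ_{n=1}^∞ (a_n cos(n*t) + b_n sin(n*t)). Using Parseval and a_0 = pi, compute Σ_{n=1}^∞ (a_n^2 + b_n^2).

Parseval: a_0^2/2 + Σ_{n≥1} (a_n^2+b_n^2) = 1/pi ∫_{-pi}^{pi} h(t)^2 dt = 2*pi**2/3.
Subtract a_0^2/2 = pi**2/2: Σ (a_n^2+b_n^2) = pi**2/6.

pi**2/6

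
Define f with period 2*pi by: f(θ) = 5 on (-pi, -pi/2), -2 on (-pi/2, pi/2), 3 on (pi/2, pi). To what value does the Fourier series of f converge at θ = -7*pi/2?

1/2

θ = -7*pi/2 differs from θ = pi/2 by -2 full period(s), and the series is 2*pi-periodic.
At θ = pi/2 the one-sided limits are f(pi/2^-) = -2 and f(pi/2^+) = 3.
By Dirichlet's theorem the series converges to their average, [(-2) + (3)]/2 = 1/2.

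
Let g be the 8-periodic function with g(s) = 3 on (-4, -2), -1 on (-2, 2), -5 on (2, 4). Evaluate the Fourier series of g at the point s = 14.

s = 14 differs from s = -2 by 2 full period(s), and the series is 8-periodic.
At s = -2 the one-sided limits are g(-2^-) = 3 and g(-2^+) = -1.
By Dirichlet's theorem the series converges to their average, [(3) + (-1)]/2 = 1.

1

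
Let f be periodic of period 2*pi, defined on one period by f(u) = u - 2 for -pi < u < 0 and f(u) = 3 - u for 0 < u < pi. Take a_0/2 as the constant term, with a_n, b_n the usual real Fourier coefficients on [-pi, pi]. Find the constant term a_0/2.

1/2 - pi/2

a_0 = 1/pi ∫_{-pi}^{pi} f(u) du = 1/pi · (pi*(1 - pi)) = 1 - pi.
So the constant term a_0/2 = 1/2 - pi/2.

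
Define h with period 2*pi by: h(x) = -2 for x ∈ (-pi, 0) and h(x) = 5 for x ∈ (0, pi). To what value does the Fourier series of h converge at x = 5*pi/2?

x = 5*pi/2 differs from x = pi/2 by 1 full period(s), and the series is 2*pi-periodic.
h is continuous at x = pi/2 with value 5, so the series converges to 5 there.

5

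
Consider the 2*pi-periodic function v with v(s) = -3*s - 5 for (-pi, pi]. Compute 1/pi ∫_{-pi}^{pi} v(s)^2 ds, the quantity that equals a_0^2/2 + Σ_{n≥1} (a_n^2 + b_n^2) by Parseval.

1/pi ∫_{-pi}^{pi} v(s)^2 ds = 1/pi · (50*pi + 6*pi**3) = 50 + 6*pi**2.

50 + 6*pi**2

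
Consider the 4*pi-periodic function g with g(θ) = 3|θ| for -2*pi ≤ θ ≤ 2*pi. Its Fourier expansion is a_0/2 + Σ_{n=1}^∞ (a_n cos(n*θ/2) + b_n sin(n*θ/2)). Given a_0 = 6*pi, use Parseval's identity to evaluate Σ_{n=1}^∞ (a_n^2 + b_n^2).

6*pi**2

Parseval: a_0^2/2 + Σ_{n≥1} (a_n^2+b_n^2) = (1/(2*pi)) ∫_{-2*pi}^{2*pi} g(θ)^2 dθ = 24*pi**2.
Subtract a_0^2/2 = 18*pi**2: Σ (a_n^2+b_n^2) = 6*pi**2.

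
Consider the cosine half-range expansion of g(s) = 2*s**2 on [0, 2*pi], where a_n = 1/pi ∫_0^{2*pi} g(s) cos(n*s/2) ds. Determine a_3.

-32/9

a_3 = 1/pi ∫_0^{2*pi} (2*s**2) cos(3*s/2) ds.
Integrating by parts twice (tabular method), an antiderivative of (2*s**2) cos(3*s/2) is 4*s**2*sin(3*s/2)/3 + 16*s*cos(3*s/2)/9 - 32*sin(3*s/2)/27; evaluating from 0 to 2*pi: ∫_{0}^{2*pi} (2*s**2) cos(3*s/2) ds = (-32*pi/9) - (0) = -32*pi/9.
Hence a_3 = (1/pi)·(-32*pi/9) = -32/9.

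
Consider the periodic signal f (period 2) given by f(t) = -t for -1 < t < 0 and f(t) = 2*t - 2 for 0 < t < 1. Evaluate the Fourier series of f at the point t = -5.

t = -5 differs from t = -1 by -2 full period(s), and the series is 2-periodic.
At t = -1 the one-sided limits are f(-1^-) = 0 and f(-1^+) = 1.
By Dirichlet's theorem the series converges to their average, [(0) + (1)]/2 = 1/2.

1/2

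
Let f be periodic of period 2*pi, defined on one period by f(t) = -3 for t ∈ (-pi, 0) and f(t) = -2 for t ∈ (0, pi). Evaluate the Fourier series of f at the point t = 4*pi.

-5/2

t = 4*pi differs from t = 0 by 2 full period(s), and the series is 2*pi-periodic.
At t = 0 the one-sided limits are f(0^-) = -3 and f(0^+) = -2.
By Dirichlet's theorem the series converges to their average, [(-3) + (-2)]/2 = -5/2.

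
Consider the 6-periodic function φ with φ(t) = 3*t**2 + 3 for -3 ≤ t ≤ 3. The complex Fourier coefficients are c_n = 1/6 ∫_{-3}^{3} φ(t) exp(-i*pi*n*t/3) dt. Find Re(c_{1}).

-54/pi**2

Since φ is real-valued, Re(c_{1}) = 1/6 ∫_{-3}^{3} φ(t) cos(pi*t/3) dt = a_{1}/2.
φ is even and cos(pi*t/3) is even, so the integrand is even: ∫_{-3}^{3} φ(t) cos(pi*t/3) dt = 2∫_0^{3} φ(t) cos(pi*t/3) dt.
Integrating by parts twice (tabular method), an antiderivative of (3*t**2 + 3) cos(pi*t/3) is 9*t**2*sin(pi*t/3)/pi + 54*t*cos(pi*t/3)/pi**2 - 162*sin(pi*t/3)/pi**3 + 9*sin(pi*t/3)/pi; evaluating from 0 to 3: ∫_{0}^{3} (3*t**2 + 3) cos(pi*t/3) dt = (-162/pi**2) - (0) = -162/pi**2.
So ∫_{-3}^{3} φ(t) cos(pi*t/3) dt = -324/pi**2.
Hence Re(c_{1}) = (1/6)·(-324/pi**2) = -54/pi**2.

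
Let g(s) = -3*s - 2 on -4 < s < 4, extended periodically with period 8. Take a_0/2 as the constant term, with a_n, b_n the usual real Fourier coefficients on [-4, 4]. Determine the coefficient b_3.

-8/pi

b_3 = 1/4 ∫_{-4}^{4} g(s) sin(3*pi*s/4) ds.
Integrating by parts (boundary term plus one more integral), an antiderivative of (-3*s - 2) sin(3*pi*s/4) is 4*s*cos(3*pi*s/4)/pi - 16*sin(3*pi*s/4)/(3*pi**2) + 8*cos(3*pi*s/4)/(3*pi); evaluating from -4 to 4: ∫_{-4}^{4} (-3*s - 2) sin(3*pi*s/4) ds = (-56/(3*pi)) - (40/(3*pi)) = -32/pi.
Hence b_3 = (1/4)·(-32/pi) = -8/pi.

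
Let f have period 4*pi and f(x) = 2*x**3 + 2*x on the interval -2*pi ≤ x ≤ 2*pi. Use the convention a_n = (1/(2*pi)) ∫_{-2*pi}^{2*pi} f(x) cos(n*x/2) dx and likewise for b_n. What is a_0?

a_0 = (1/(2*pi)) ∫_{-2*pi}^{2*pi} f(x) dx = (1/(2*pi)) · (0) = 0.

0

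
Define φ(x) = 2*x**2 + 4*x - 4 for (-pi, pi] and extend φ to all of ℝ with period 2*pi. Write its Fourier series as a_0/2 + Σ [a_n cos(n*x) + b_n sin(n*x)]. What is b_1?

b_1 = 1/pi ∫_{-pi}^{pi} φ(x) sin(x) dx.
Integrating by parts twice (tabular method), an antiderivative of (2*x**2 + 4*x - 4) sin(x) is -2*x**2*cos(x) + 4*x*sin(x) - 4*x*cos(x) + 4*sin(x) + 8*cos(x); evaluating from -pi to pi: ∫_{-pi}^{pi} (2*x**2 + 4*x - 4) sin(x) dx = (-8 + 4*pi + 2*pi**2) - (-4*pi - 8 + 2*pi**2) = 8*pi.
Hence b_1 = (1/pi)·(8*pi) = 8.

8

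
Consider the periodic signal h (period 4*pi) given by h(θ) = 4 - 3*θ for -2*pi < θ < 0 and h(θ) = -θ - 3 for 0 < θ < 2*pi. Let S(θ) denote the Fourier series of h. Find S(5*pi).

-pi - 3

θ = 5*pi differs from θ = pi by 1 full period(s), and the series is 4*pi-periodic.
h is continuous at θ = pi with value -pi - 3, so the series converges to -pi - 3 there.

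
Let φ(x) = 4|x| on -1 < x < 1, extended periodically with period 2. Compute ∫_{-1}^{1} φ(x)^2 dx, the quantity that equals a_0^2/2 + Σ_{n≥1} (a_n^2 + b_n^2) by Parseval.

32/3

∫_{-1}^{1} φ(x)^2 dx = 32/3.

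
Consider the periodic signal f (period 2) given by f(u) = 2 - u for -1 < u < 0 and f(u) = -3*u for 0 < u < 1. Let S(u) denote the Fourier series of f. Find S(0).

At u = 0 the one-sided limits are f(0^-) = 2 and f(0^+) = 0.
By Dirichlet's theorem the series converges to their average, [(2) + (0)]/2 = 1.

1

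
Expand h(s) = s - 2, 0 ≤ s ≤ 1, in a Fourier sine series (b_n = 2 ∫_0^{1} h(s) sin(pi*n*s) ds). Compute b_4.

-1/(2*pi)

b_4 = 2 ∫_0^{1} (s - 2) sin(4*pi*s) ds.
Integrating by parts (boundary term plus one more integral), an antiderivative of (s - 2) sin(4*pi*s) is -s*cos(4*pi*s)/(4*pi) + sin(4*pi*s)/(16*pi**2) + cos(4*pi*s)/(2*pi); evaluating from 0 to 1: ∫_{0}^{1} (s - 2) sin(4*pi*s) ds = (1/(4*pi)) - (1/(2*pi)) = -1/(4*pi).
Hence b_4 = 2·(-1/(4*pi)) = -1/(2*pi).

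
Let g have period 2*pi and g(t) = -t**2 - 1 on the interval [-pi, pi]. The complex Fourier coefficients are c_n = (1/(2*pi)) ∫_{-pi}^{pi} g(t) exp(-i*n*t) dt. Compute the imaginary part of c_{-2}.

0

Since g is real-valued, Im(c_{-2}) = -(1/(2*pi)) ∫_{-pi}^{pi} g(t) sin(-2*t) dt = b_{2}/2.
(g is even, so the integrand is odd over a symmetric interval and the integral vanishes.)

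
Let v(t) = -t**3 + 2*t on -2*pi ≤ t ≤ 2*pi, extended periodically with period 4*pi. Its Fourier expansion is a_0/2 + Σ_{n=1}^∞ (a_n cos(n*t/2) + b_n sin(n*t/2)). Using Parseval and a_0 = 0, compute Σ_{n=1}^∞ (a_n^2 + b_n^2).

Parseval: a_0^2/2 + Σ_{n≥1} (a_n^2+b_n^2) = (1/(2*pi)) ∫_{-2*pi}^{2*pi} v(t)^2 dt = 32*pi**2*(-84*pi**2 + 35 + 60*pi**4)/105.
Subtract a_0^2/2 = 0: Σ (a_n^2+b_n^2) = 32*pi**2*(-84*pi**2 + 35 + 60*pi**4)/105.

32*pi**2*(-84*pi**2 + 35 + 60*pi**4)/105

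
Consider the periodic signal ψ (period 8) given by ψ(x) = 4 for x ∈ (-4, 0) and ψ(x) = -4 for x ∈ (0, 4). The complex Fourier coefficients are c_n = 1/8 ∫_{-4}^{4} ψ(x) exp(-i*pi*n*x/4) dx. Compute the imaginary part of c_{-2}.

0

Since ψ is real-valued, Im(c_{-2}) = -1/8 ∫_{-4}^{4} ψ(x) sin(-pi*x/2) dx = b_{2}/2.
ψ is odd and sin(-pi*x/2) is odd, so the integrand is even: ∫_{-4}^{4} ψ(x) sin(-pi*x/2) dx = 2∫_0^{4} ψ(x) sin(-pi*x/2) dx.
Directly, an antiderivative of (-4) sin(-pi*x/2) is -8*cos(pi*x/2)/pi; evaluating from 0 to 4: ∫_{0}^{4} (-4) sin(-pi*x/2) dx = (-8/pi) - (-8/pi) = 0.
So ∫_{-4}^{4} ψ(x) sin(-pi*x/2) dx = 0.
Hence Im(c_{-2}) = (-1/8)·(0) = 0.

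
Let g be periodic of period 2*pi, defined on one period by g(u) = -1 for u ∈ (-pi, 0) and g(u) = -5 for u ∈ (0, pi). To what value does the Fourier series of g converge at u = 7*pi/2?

-1

u = 7*pi/2 differs from u = -pi/2 by 2 full period(s), and the series is 2*pi-periodic.
g is continuous at u = -pi/2 with value -1, so the series converges to -1 there.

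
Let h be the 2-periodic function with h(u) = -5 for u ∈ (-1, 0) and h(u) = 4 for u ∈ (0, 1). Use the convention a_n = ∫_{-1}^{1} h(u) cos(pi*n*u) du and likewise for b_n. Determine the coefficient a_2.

0

a_2 = ∫_{-1}^{1} h(u) cos(2*pi*u) du.
Split the integral at the breakpoints.
Directly, an antiderivative of (-5) cos(2*pi*u) is -5*sin(2*pi*u)/(2*pi); evaluating from -1 to 0: ∫_{-1}^{0} (-5) cos(2*pi*u) du = (0) - (0) = 0.
Directly, an antiderivative of (4) cos(2*pi*u) is 2*sin(2*pi*u)/pi; evaluating from 0 to 1: ∫_{0}^{1} (4) cos(2*pi*u) du = (0) - (0) = 0.
Summing the pieces gives a_2 = 0.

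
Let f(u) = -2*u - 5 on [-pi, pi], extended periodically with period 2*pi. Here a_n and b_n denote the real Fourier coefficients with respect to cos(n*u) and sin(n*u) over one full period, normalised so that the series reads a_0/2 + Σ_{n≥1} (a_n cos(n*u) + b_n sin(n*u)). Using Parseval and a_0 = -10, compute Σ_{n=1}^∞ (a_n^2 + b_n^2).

Parseval: a_0^2/2 + Σ_{n≥1} (a_n^2+b_n^2) = 1/pi ∫_{-pi}^{pi} f(u)^2 du = 8*pi**2/3 + 50.
Subtract a_0^2/2 = 50: Σ (a_n^2+b_n^2) = 8*pi**2/3.

8*pi**2/3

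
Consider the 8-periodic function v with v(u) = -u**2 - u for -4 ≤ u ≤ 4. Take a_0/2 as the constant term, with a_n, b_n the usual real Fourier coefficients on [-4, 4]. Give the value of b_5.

-8/(5*pi)

b_5 = 1/4 ∫_{-4}^{4} v(u) sin(5*pi*u/4) du.
Integrating by parts twice (tabular method), an antiderivative of (-u**2 - u) sin(5*pi*u/4) is 4*u**2*cos(5*pi*u/4)/(5*pi) - 32*u*sin(5*pi*u/4)/(25*pi**2) + 4*u*cos(5*pi*u/4)/(5*pi) - 16*sin(5*pi*u/4)/(25*pi**2) - 128*cos(5*pi*u/4)/(125*pi**3); evaluating from -4 to 4: ∫_{-4}^{4} (-u**2 - u) sin(5*pi*u/4) du = (-16/pi + 128/(125*pi**3)) - (16*(8 - 75*pi**2)/(125*pi**3)) = -32/(5*pi).
Hence b_5 = (1/4)·(-32/(5*pi)) = -8/(5*pi).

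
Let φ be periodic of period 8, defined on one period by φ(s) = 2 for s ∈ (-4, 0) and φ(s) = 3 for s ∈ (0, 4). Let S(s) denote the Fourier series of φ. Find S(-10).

s = -10 differs from s = -2 by -1 full period(s), and the series is 8-periodic.
φ is continuous at s = -2 with value 2, so the series converges to 2 there.

2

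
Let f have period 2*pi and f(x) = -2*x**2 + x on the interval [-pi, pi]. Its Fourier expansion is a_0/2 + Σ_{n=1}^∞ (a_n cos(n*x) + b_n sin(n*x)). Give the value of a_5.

a_5 = 1/pi ∫_{-pi}^{pi} f(x) cos(5*x) dx.
Integrating by parts twice (tabular method), an antiderivative of (-2*x**2 + x) cos(5*x) is -2*x**2*sin(5*x)/5 + x*sin(5*x)/5 - 4*x*cos(5*x)/25 + 4*sin(5*x)/125 + cos(5*x)/25; evaluating from -pi to pi: ∫_{-pi}^{pi} (-2*x**2 + x) cos(5*x) dx = (-1/25 + 4*pi/25) - (-4*pi/25 - 1/25) = 8*pi/25.
Hence a_5 = (1/pi)·(8*pi/25) = 8/25.

8/25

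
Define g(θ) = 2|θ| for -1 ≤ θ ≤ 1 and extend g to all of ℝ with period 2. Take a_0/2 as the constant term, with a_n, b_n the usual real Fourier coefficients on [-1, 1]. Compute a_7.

a_7 = ∫_{-1}^{1} g(θ) cos(7*pi*θ) dθ.
g is even and cos(7*pi*θ) is even, so the integrand is even and a_7 = 2 ∫_0^{1} g(θ) cos(7*pi*θ) dθ.
Integrating by parts (boundary term plus one more integral), an antiderivative of (2*θ) cos(7*pi*θ) is 2*θ*sin(7*pi*θ)/(7*pi) + 2*cos(7*pi*θ)/(49*pi**2); evaluating from 0 to 1: ∫_{0}^{1} (2*θ) cos(7*pi*θ) dθ = (-2/(49*pi**2)) - (2/(49*pi**2)) = -4/(49*pi**2).
Hence a_7 = 2·(-4/(49*pi**2)) = -8/(49*pi**2).

-8/(49*pi**2)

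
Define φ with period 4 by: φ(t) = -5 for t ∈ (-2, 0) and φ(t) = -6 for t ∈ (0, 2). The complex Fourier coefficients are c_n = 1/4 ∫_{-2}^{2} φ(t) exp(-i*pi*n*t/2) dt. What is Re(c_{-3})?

Since φ is real-valued, Re(c_{-3}) = 1/4 ∫_{-2}^{2} φ(t) cos(-3*pi*t/2) dt = a_{3}/2.
Split the integral at the breakpoints.
Directly, an antiderivative of (-5) cos(-3*pi*t/2) is -10*sin(3*pi*t/2)/(3*pi); evaluating from -2 to 0: ∫_{-2}^{0} (-5) cos(-3*pi*t/2) dt = (0) - (0) = 0.
Directly, an antiderivative of (-6) cos(-3*pi*t/2) is -4*sin(3*pi*t/2)/pi; evaluating from 0 to 2: ∫_{0}^{2} (-6) cos(-3*pi*t/2) dt = (0) - (0) = 0.
So ∫_{-2}^{2} φ(t) cos(-3*pi*t/2) dt = 0.
Hence Re(c_{-3}) = (1/4)·(0) = 0.

0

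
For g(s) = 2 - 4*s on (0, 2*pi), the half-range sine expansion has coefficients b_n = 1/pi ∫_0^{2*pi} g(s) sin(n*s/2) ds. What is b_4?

4

b_4 = 1/pi ∫_0^{2*pi} (2 - 4*s) sin(2*s) ds.
Integrating by parts (boundary term plus one more integral), an antiderivative of (2 - 4*s) sin(2*s) is 2*s*cos(2*s) - sin(2*s) - cos(2*s); evaluating from 0 to 2*pi: ∫_{0}^{2*pi} (2 - 4*s) sin(2*s) ds = (-1 + 4*pi) - (-1) = 4*pi.
Hence b_4 = (1/pi)·(4*pi) = 4.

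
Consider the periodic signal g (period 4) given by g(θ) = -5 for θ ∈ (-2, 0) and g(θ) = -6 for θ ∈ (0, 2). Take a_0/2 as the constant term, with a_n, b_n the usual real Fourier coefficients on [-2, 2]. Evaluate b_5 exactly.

-2/(5*pi)

b_5 = 1/2 ∫_{-2}^{2} g(θ) sin(5*pi*θ/2) dθ.
Split the integral at the breakpoints.
Directly, an antiderivative of (-5) sin(5*pi*θ/2) is 2*cos(5*pi*θ/2)/pi; evaluating from -2 to 0: ∫_{-2}^{0} (-5) sin(5*pi*θ/2) dθ = (2/pi) - (-2/pi) = 4/pi.
Directly, an antiderivative of (-6) sin(5*pi*θ/2) is 12*cos(5*pi*θ/2)/(5*pi); evaluating from 0 to 2: ∫_{0}^{2} (-6) sin(5*pi*θ/2) dθ = (-12/(5*pi)) - (12/(5*pi)) = -24/(5*pi).
Summing the pieces and multiplying by (1/2) gives b_5 = -2/(5*pi).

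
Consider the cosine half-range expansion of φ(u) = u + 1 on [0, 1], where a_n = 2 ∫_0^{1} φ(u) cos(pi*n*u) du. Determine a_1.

a_1 = 2 ∫_0^{1} (u + 1) cos(pi*u) du.
Integrating by parts (boundary term plus one more integral), an antiderivative of (u + 1) cos(pi*u) is u*sin(pi*u)/pi + sin(pi*u)/pi + cos(pi*u)/pi**2; evaluating from 0 to 1: ∫_{0}^{1} (u + 1) cos(pi*u) du = (-1/pi**2) - (pi**(-2)) = -2/pi**2.
Hence a_1 = 2·(-2/pi**2) = -4/pi**2.

-4/pi**2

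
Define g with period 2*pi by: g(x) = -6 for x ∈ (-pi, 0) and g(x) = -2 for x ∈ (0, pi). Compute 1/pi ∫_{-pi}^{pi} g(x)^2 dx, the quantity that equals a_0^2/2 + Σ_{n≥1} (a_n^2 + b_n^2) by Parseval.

1/pi ∫_{-pi}^{pi} g(x)^2 dx = 1/pi · (40*pi) = 40.

40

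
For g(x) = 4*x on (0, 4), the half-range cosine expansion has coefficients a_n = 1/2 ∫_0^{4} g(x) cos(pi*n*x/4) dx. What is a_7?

-64/(49*pi**2)

a_7 = 1/2 ∫_0^{4} (4*x) cos(7*pi*x/4) dx.
Integrating by parts (boundary term plus one more integral), an antiderivative of (4*x) cos(7*pi*x/4) is 16*x*sin(7*pi*x/4)/(7*pi) + 64*cos(7*pi*x/4)/(49*pi**2); evaluating from 0 to 4: ∫_{0}^{4} (4*x) cos(7*pi*x/4) dx = (-64/(49*pi**2)) - (64/(49*pi**2)) = -128/(49*pi**2).
Hence a_7 = (1/2)·(-128/(49*pi**2)) = -64/(49*pi**2).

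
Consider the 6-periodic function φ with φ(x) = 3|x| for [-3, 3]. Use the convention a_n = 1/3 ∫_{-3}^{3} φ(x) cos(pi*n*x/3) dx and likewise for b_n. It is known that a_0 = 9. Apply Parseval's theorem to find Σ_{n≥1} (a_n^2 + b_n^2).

27/2

Parseval: a_0^2/2 + Σ_{n≥1} (a_n^2+b_n^2) = 1/3 ∫_{-3}^{3} φ(x)^2 dx = 54.
Subtract a_0^2/2 = 81/2: Σ (a_n^2+b_n^2) = 27/2.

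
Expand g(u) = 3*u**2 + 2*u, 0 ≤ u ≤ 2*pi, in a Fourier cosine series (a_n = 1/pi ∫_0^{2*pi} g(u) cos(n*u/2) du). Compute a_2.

a_2 = 1/pi ∫_0^{2*pi} (3*u**2 + 2*u) cos(u) du.
Integrating by parts twice (tabular method), an antiderivative of (3*u**2 + 2*u) cos(u) is 3*u**2*sin(u) + 2*u*sin(u) + 6*u*cos(u) - 6*sin(u) + 2*cos(u); evaluating from 0 to 2*pi: ∫_{0}^{2*pi} (3*u**2 + 2*u) cos(u) du = (2 + 12*pi) - (2) = 12*pi.
Hence a_2 = (1/pi)·(12*pi) = 12.

12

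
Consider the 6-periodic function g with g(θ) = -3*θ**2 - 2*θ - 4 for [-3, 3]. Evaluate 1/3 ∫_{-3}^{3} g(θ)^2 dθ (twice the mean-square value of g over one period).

2458/5

1/3 ∫_{-3}^{3} g(θ)^2 dθ = 1/3 · (7374/5) = 2458/5.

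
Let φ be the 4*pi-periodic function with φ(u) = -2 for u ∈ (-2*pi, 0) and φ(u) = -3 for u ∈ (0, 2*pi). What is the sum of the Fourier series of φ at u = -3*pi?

u = -3*pi differs from u = pi by -1 full period(s), and the series is 4*pi-periodic.
φ is continuous at u = pi with value -3, so the series converges to -3 there.

-3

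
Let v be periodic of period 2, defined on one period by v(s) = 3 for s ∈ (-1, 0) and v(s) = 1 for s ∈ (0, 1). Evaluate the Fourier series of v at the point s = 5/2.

s = 5/2 differs from s = 1/2 by 1 full period(s), and the series is 2-periodic.
v is continuous at s = 1/2 with value 1, so the series converges to 1 there.

1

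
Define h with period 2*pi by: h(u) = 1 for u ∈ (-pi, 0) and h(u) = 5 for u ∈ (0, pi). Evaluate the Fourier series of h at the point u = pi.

3

u = pi differs from u = -pi by 1 full period(s), and the series is 2*pi-periodic.
At u = -pi the one-sided limits are h(-pi^-) = 5 and h(-pi^+) = 1.
By Dirichlet's theorem the series converges to their average, [(5) + (1)]/2 = 3.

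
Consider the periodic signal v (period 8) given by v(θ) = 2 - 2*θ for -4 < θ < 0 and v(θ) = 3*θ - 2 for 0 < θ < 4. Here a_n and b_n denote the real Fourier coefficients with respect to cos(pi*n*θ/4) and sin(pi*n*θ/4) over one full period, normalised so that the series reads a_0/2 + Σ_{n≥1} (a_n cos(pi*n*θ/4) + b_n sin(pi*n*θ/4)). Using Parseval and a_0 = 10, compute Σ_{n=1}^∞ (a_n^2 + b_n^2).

58/3

Parseval: a_0^2/2 + Σ_{n≥1} (a_n^2+b_n^2) = 1/4 ∫_{-4}^{4} v(θ)^2 dθ = 208/3.
Subtract a_0^2/2 = 50: Σ (a_n^2+b_n^2) = 58/3.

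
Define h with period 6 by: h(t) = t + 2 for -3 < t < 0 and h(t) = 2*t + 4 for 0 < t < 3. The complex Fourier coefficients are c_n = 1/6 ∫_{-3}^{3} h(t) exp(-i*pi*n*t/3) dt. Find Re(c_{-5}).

-3/(25*pi**2)

Since h is real-valued, Re(c_{-5}) = 1/6 ∫_{-3}^{3} h(t) cos(-5*pi*t/3) dt = a_{5}/2.
Split the integral at the breakpoints.
Integrating by parts (boundary term plus one more integral), an antiderivative of (t + 2) cos(-5*pi*t/3) is 3*t*sin(5*pi*t/3)/(5*pi) + 6*sin(5*pi*t/3)/(5*pi) + 9*cos(5*pi*t/3)/(25*pi**2); evaluating from -3 to 0: ∫_{-3}^{0} (t + 2) cos(-5*pi*t/3) dt = (9/(25*pi**2)) - (-9/(25*pi**2)) = 18/(25*pi**2).
Integrating by parts (boundary term plus one more integral), an antiderivative of (2*t + 4) cos(-5*pi*t/3) is 6*t*sin(5*pi*t/3)/(5*pi) + 12*sin(5*pi*t/3)/(5*pi) + 18*cos(5*pi*t/3)/(25*pi**2); evaluating from 0 to 3: ∫_{0}^{3} (2*t + 4) cos(-5*pi*t/3) dt = (-18/(25*pi**2)) - (18/(25*pi**2)) = -36/(25*pi**2).
So ∫_{-3}^{3} h(t) cos(-5*pi*t/3) dt = -18/(25*pi**2).
Hence Re(c_{-5}) = (1/6)·(-18/(25*pi**2)) = -3/(25*pi**2).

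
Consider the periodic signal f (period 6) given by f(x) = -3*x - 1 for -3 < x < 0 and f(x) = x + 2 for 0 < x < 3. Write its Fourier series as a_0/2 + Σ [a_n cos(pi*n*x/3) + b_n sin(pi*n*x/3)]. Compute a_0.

7

a_0 = 1/3 ∫_{-3}^{3} f(x) dx = 1/3 · (21) = 7.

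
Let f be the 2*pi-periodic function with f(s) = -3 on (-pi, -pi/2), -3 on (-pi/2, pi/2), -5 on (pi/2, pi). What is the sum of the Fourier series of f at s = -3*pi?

s = -3*pi differs from s = -pi by -1 full period(s), and the series is 2*pi-periodic.
At s = -pi the one-sided limits are f(-pi^-) = -5 and f(-pi^+) = -3.
By Dirichlet's theorem the series converges to their average, [(-5) + (-3)]/2 = -4.

-4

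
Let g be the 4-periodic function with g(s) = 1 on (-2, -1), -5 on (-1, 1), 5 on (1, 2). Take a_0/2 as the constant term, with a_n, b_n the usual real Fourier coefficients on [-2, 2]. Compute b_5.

b_5 = 1/2 ∫_{-2}^{2} g(s) sin(5*pi*s/2) ds.
Split the integral at the breakpoints.
Directly, an antiderivative of (1) sin(5*pi*s/2) is -2*cos(5*pi*s/2)/(5*pi); evaluating from -2 to -1: ∫_{-2}^{-1} (1) sin(5*pi*s/2) ds = (0) - (2/(5*pi)) = -2/(5*pi).
Directly, an antiderivative of (-5) sin(5*pi*s/2) is 2*cos(5*pi*s/2)/pi; evaluating from -1 to 1: ∫_{-1}^{1} (-5) sin(5*pi*s/2) ds = (0) - (0) = 0.
Directly, an antiderivative of (5) sin(5*pi*s/2) is -2*cos(5*pi*s/2)/pi; evaluating from 1 to 2: ∫_{1}^{2} (5) sin(5*pi*s/2) ds = (2/pi) - (0) = 2/pi.
Summing the pieces and multiplying by (1/2) gives b_5 = 4/(5*pi).

4/(5*pi)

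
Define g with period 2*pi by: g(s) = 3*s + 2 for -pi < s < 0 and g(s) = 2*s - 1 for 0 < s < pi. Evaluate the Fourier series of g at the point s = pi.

1/2 - pi/2

At s = pi the one-sided limits are g(pi^-) = -1 + 2*pi and g(pi^+) = 2 - 3*pi.
By Dirichlet's theorem the series converges to their average, [(-1 + 2*pi) + (2 - 3*pi)]/2 = 1/2 - pi/2.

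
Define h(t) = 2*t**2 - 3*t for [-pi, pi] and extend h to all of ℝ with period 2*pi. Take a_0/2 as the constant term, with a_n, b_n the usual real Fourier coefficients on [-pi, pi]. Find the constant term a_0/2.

a_0 = 1/pi ∫_{-pi}^{pi} h(t) dt = 1/pi · (4*pi**3/3) = 4*pi**2/3.
So the constant term a_0/2 = 2*pi**2/3.

2*pi**2/3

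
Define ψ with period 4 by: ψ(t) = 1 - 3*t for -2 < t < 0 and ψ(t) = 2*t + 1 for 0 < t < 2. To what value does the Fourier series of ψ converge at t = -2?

6

At t = -2 the one-sided limits are ψ(-2^-) = 5 and ψ(-2^+) = 7.
By Dirichlet's theorem the series converges to their average, [(5) + (7)]/2 = 6.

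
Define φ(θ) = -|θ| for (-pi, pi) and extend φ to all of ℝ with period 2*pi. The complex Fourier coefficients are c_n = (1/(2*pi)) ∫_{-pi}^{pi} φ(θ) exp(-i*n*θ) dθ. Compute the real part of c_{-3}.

Since φ is real-valued, Re(c_{-3}) = (1/(2*pi)) ∫_{-pi}^{pi} φ(θ) cos(-3*θ) dθ = a_{3}/2.
φ is even and cos(-3*θ) is even, so the integrand is even: ∫_{-pi}^{pi} φ(θ) cos(-3*θ) dθ = 2∫_0^{pi} φ(θ) cos(-3*θ) dθ.
Integrating by parts (boundary term plus one more integral), an antiderivative of (-θ) cos(-3*θ) is -θ*sin(3*θ)/3 - cos(3*θ)/9; evaluating from 0 to pi: ∫_{0}^{pi} (-θ) cos(-3*θ) dθ = (1/9) - (-1/9) = 2/9.
So ∫_{-pi}^{pi} φ(θ) cos(-3*θ) dθ = 4/9.
Hence Re(c_{-3}) = (1/(2*pi))·(4/9) = 2/(9*pi).

2/(9*pi)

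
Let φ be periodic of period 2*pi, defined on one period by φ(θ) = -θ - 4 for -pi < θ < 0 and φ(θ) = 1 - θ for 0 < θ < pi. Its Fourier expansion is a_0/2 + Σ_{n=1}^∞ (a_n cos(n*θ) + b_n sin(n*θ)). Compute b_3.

b_3 = 1/pi ∫_{-pi}^{pi} φ(θ) sin(3*θ) dθ.
Split the integral at the breakpoints.
Integrating by parts (boundary term plus one more integral), an antiderivative of (-θ - 4) sin(3*θ) is θ*cos(3*θ)/3 - sin(3*θ)/9 + 4*cos(3*θ)/3; evaluating from -pi to 0: ∫_{-pi}^{0} (-θ - 4) sin(3*θ) dθ = (4/3) - (-4/3 + pi/3) = 8/3 - pi/3.
Integrating by parts (boundary term plus one more integral), an antiderivative of (1 - θ) sin(3*θ) is θ*cos(3*θ)/3 - sin(3*θ)/9 - cos(3*θ)/3; evaluating from 0 to pi: ∫_{0}^{pi} (1 - θ) sin(3*θ) dθ = (1/3 - pi/3) - (-1/3) = 2/3 - pi/3.
Summing the pieces and multiplying by (1/pi) gives b_3 = 2*(5 - pi)/(3*pi).

2*(5 - pi)/(3*pi)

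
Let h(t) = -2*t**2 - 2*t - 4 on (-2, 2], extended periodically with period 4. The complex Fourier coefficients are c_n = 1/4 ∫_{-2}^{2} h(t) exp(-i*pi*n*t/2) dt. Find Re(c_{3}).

Since h is real-valued, Re(c_{3}) = 1/4 ∫_{-2}^{2} h(t) cos(3*pi*t/2) dt = a_{3}/2.
Integrating by parts twice (tabular method), an antiderivative of (-2*t**2 - 2*t - 4) cos(3*pi*t/2) is -4*t**2*sin(3*pi*t/2)/(3*pi) - 4*t*sin(3*pi*t/2)/(3*pi) - 16*t*cos(3*pi*t/2)/(9*pi**2) - 8*sin(3*pi*t/2)/(3*pi) + 32*sin(3*pi*t/2)/(27*pi**3) - 8*cos(3*pi*t/2)/(9*pi**2); evaluating from -2 to 2: ∫_{-2}^{2} (-2*t**2 - 2*t - 4) cos(3*pi*t/2) dt = (40/(9*pi**2)) - (-8/(3*pi**2)) = 64/(9*pi**2).
Hence Re(c_{3}) = (1/4)·(64/(9*pi**2)) = 16/(9*pi**2).

16/(9*pi**2)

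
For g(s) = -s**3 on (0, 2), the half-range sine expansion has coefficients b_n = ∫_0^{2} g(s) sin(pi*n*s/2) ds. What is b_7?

16*(6 - 49*pi**2)/(343*pi**3)

b_7 = ∫_0^{2} (-s**3) sin(7*pi*s/2) ds.
Integrating by parts three times (tabular method), an antiderivative of (-s**3) sin(7*pi*s/2) is 2*s**3*cos(7*pi*s/2)/(7*pi) - 12*s**2*sin(7*pi*s/2)/(49*pi**2) - 48*s*cos(7*pi*s/2)/(343*pi**3) + 96*sin(7*pi*s/2)/(2401*pi**4); evaluating from 0 to 2: ∫_{0}^{2} (-s**3) sin(7*pi*s/2) ds = (16*(6 - 49*pi**2)/(343*pi**3)) - (0) = 16*(6 - 49*pi**2)/(343*pi**3).
Hence b_7 = 16*(6 - 49*pi**2)/(343*pi**3).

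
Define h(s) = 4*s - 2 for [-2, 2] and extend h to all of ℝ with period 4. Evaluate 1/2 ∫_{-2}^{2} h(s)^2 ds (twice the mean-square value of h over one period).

152/3

1/2 ∫_{-2}^{2} h(s)^2 ds = 1/2 · (304/3) = 152/3.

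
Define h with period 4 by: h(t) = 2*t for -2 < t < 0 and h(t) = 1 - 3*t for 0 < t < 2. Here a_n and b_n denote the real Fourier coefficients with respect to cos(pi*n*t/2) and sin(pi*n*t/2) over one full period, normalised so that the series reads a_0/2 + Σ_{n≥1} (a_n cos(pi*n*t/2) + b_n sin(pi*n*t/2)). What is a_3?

a_3 = 1/2 ∫_{-2}^{2} h(t) cos(3*pi*t/2) dt.
Split the integral at the breakpoints.
Integrating by parts (boundary term plus one more integral), an antiderivative of (2*t) cos(3*pi*t/2) is 4*t*sin(3*pi*t/2)/(3*pi) + 8*cos(3*pi*t/2)/(9*pi**2); evaluating from -2 to 0: ∫_{-2}^{0} (2*t) cos(3*pi*t/2) dt = (8/(9*pi**2)) - (-8/(9*pi**2)) = 16/(9*pi**2).
Integrating by parts (boundary term plus one more integral), an antiderivative of (1 - 3*t) cos(3*pi*t/2) is -2*t*sin(3*pi*t/2)/pi + 2*sin(3*pi*t/2)/(3*pi) - 4*cos(3*pi*t/2)/(3*pi**2); evaluating from 0 to 2: ∫_{0}^{2} (1 - 3*t) cos(3*pi*t/2) dt = (4/(3*pi**2)) - (-4/(3*pi**2)) = 8/(3*pi**2).
Summing the pieces and multiplying by (1/2) gives a_3 = 20/(9*pi**2).

20/(9*pi**2)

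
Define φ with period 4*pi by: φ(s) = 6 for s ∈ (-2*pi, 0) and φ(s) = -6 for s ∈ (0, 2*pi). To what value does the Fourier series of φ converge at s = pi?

φ is continuous at s = pi with value -6, so the series converges to -6 there.

-6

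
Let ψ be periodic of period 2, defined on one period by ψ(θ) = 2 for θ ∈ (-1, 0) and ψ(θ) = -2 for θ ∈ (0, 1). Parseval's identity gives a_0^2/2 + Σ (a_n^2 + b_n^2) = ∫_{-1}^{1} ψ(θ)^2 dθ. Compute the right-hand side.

8

∫_{-1}^{1} ψ(θ)^2 dθ = 8.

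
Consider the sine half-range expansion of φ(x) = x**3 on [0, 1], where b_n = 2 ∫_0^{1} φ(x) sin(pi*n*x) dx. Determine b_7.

b_7 = 2 ∫_0^{1} (x**3) sin(7*pi*x) dx.
Integrating by parts three times (tabular method), an antiderivative of (x**3) sin(7*pi*x) is -x**3*cos(7*pi*x)/(7*pi) + 3*x**2*sin(7*pi*x)/(49*pi**2) + 6*x*cos(7*pi*x)/(343*pi**3) - 6*sin(7*pi*x)/(2401*pi**4); evaluating from 0 to 1: ∫_{0}^{1} (x**3) sin(7*pi*x) dx = ((-6 + 49*pi**2)/(343*pi**3)) - (0) = (-6 + 49*pi**2)/(343*pi**3).
Hence b_7 = 2·((-6 + 49*pi**2)/(343*pi**3)) = 2*(-6 + 49*pi**2)/(343*pi**3).

2*(-6 + 49*pi**2)/(343*pi**3)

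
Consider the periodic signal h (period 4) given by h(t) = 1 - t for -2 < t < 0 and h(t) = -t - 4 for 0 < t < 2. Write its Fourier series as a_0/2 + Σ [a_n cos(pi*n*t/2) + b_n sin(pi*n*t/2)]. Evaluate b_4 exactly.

1/pi

b_4 = 1/2 ∫_{-2}^{2} h(t) sin(2*pi*t) dt.
Split the integral at the breakpoints.
Integrating by parts (boundary term plus one more integral), an antiderivative of (1 - t) sin(2*pi*t) is t*cos(2*pi*t)/(2*pi) - sin(2*pi*t)/(4*pi**2) - cos(2*pi*t)/(2*pi); evaluating from -2 to 0: ∫_{-2}^{0} (1 - t) sin(2*pi*t) dt = (-1/(2*pi)) - (-3/(2*pi)) = 1/pi.
Integrating by parts (boundary term plus one more integral), an antiderivative of (-t - 4) sin(2*pi*t) is t*cos(2*pi*t)/(2*pi) - sin(2*pi*t)/(4*pi**2) + 2*cos(2*pi*t)/pi; evaluating from 0 to 2: ∫_{0}^{2} (-t - 4) sin(2*pi*t) dt = (3/pi) - (2/pi) = 1/pi.
Summing the pieces and multiplying by (1/2) gives b_4 = 1/pi.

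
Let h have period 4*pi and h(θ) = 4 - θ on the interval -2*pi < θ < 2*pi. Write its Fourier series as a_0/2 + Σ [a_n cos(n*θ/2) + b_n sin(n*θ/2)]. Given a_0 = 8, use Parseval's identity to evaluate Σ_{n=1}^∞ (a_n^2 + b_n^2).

Parseval: a_0^2/2 + Σ_{n≥1} (a_n^2+b_n^2) = (1/(2*pi)) ∫_{-2*pi}^{2*pi} h(θ)^2 dθ = 8*pi**2/3 + 32.
Subtract a_0^2/2 = 32: Σ (a_n^2+b_n^2) = 8*pi**2/3.

8*pi**2/3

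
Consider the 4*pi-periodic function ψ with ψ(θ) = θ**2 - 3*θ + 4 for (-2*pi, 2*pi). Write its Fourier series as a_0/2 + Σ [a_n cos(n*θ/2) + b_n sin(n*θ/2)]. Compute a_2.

4

a_2 = (1/(2*pi)) ∫_{-2*pi}^{2*pi} ψ(θ) cos(θ) dθ.
Integrating by parts twice (tabular method), an antiderivative of (θ**2 - 3*θ + 4) cos(θ) is θ**2*sin(θ) - 3*θ*sin(θ) + 2*θ*cos(θ) + 2*sin(θ) - 3*cos(θ); evaluating from -2*pi to 2*pi: ∫_{-2*pi}^{2*pi} (θ**2 - 3*θ + 4) cos(θ) dθ = (-3 + 4*pi) - (-4*pi - 3) = 8*pi.
Hence a_2 = (1/(2*pi))·(8*pi) = 4.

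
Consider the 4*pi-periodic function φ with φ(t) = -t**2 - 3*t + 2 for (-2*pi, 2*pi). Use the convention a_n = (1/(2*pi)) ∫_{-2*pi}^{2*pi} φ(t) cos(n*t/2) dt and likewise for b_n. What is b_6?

2

b_6 = (1/(2*pi)) ∫_{-2*pi}^{2*pi} φ(t) sin(3*t) dt.
Integrating by parts twice (tabular method), an antiderivative of (-t**2 - 3*t + 2) sin(3*t) is t**2*cos(3*t)/3 - 2*t*sin(3*t)/9 + t*cos(3*t) - sin(3*t)/3 - 20*cos(3*t)/27; evaluating from -2*pi to 2*pi: ∫_{-2*pi}^{2*pi} (-t**2 - 3*t + 2) sin(3*t) dt = (-20/27 + 2*pi + 4*pi**2/3) - (-2*pi - 20/27 + 4*pi**2/3) = 4*pi.
Hence b_6 = (1/(2*pi))·(4*pi) = 2.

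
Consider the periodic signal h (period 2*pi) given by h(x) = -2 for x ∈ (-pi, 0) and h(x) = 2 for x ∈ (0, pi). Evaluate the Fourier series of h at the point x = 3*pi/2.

-2

x = 3*pi/2 differs from x = -pi/2 by 1 full period(s), and the series is 2*pi-periodic.
h is continuous at x = -pi/2 with value -2, so the series converges to -2 there.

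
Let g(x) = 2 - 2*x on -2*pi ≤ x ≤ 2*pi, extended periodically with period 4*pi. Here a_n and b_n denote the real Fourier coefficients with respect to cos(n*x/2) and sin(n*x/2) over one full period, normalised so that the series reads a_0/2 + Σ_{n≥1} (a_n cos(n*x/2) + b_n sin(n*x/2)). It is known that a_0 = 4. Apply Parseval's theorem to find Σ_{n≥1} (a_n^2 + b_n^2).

32*pi**2/3

Parseval: a_0^2/2 + Σ_{n≥1} (a_n^2+b_n^2) = (1/(2*pi)) ∫_{-2*pi}^{2*pi} g(x)^2 dx = 8 + 32*pi**2/3.
Subtract a_0^2/2 = 8: Σ (a_n^2+b_n^2) = 32*pi**2/3.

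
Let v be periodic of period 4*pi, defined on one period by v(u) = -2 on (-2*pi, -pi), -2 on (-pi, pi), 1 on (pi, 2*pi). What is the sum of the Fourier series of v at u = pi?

At u = pi the one-sided limits are v(pi^-) = -2 and v(pi^+) = 1.
By Dirichlet's theorem the series converges to their average, [(-2) + (1)]/2 = -1/2.

-1/2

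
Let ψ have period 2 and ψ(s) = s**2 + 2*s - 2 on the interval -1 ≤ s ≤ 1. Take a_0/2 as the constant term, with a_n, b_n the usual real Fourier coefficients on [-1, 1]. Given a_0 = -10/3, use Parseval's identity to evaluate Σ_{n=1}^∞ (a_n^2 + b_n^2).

128/45

Parseval: a_0^2/2 + Σ_{n≥1} (a_n^2+b_n^2) = ∫_{-1}^{1} ψ(s)^2 ds = 42/5.
Subtract a_0^2/2 = 50/9: Σ (a_n^2+b_n^2) = 128/45.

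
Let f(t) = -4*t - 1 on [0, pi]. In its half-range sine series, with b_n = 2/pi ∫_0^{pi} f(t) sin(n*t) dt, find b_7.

b_7 = 2/pi ∫_0^{pi} (-4*t - 1) sin(7*t) dt.
Integrating by parts (boundary term plus one more integral), an antiderivative of (-4*t - 1) sin(7*t) is 4*t*cos(7*t)/7 - 4*sin(7*t)/49 + cos(7*t)/7; evaluating from 0 to pi: ∫_{0}^{pi} (-4*t - 1) sin(7*t) dt = (-4*pi/7 - 1/7) - (1/7) = -4*pi/7 - 2/7.
Hence b_7 = (2/pi)·(-4*pi/7 - 2/7) = 4*(-2*pi - 1)/(7*pi).

4*(-2*pi - 1)/(7*pi)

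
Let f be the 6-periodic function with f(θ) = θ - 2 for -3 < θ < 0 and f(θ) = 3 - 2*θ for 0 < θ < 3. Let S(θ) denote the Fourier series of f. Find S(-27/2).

θ = -27/2 differs from θ = -3/2 by -2 full period(s), and the series is 6-periodic.
f is continuous at θ = -3/2 with value -7/2, so the series converges to -7/2 there.

-7/2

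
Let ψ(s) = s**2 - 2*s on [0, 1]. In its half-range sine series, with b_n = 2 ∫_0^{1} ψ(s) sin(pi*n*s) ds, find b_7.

b_7 = 2 ∫_0^{1} (s**2 - 2*s) sin(7*pi*s) ds.
Integrating by parts twice (tabular method), an antiderivative of (s**2 - 2*s) sin(7*pi*s) is -s**2*cos(7*pi*s)/(7*pi) + 2*s*sin(7*pi*s)/(49*pi**2) + 2*s*cos(7*pi*s)/(7*pi) - 2*sin(7*pi*s)/(49*pi**2) + 2*cos(7*pi*s)/(343*pi**3); evaluating from 0 to 1: ∫_{0}^{1} (s**2 - 2*s) sin(7*pi*s) ds = ((-49*pi**2 - 2)/(343*pi**3)) - (2/(343*pi**3)) = (-49*pi**2 - 4)/(343*pi**3).
Hence b_7 = 2·((-49*pi**2 - 4)/(343*pi**3)) = 2*(-49*pi**2 - 4)/(343*pi**3).

2*(-49*pi**2 - 4)/(343*pi**3)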